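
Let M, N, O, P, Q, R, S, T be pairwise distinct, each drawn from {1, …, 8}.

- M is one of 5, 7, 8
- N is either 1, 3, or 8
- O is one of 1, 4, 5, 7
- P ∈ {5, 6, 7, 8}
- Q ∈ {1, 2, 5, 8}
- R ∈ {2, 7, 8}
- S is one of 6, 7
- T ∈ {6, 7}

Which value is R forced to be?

The 8 variables draw from only 8 values {1, 2, 3, 4, 5, 6, 7, 8}, so each is used; only N can be 3, hence N = 3.
Among the 7 still-open variables, 4 fits only O (and all 7 values in {1, 2, 4, 5, 6, 7, 8} must be used), so O = 4.
The 6 still-open variables draw from only 6 values {1, 2, 5, 6, 7, 8}, so each is used; only Q can be 1, hence Q = 1.
Among the 5 still-open variables, 2 fits only R (and all 5 values in {2, 5, 6, 7, 8} must be used), so R = 2.

2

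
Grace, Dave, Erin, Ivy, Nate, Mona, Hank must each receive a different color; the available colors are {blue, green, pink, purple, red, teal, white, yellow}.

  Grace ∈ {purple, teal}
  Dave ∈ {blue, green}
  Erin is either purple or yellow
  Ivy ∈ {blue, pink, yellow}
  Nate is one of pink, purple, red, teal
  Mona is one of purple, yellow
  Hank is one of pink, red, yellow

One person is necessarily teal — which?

Grace

The 7 variables together cover exactly {blue, green, pink, purple, red, teal, yellow} — 7 values for 7 variables — and green appears only in Dave's list, so Dave = green.
The 6 still-open variables draw from only 6 values {blue, pink, purple, red, teal, yellow}, so each is used; only Ivy can be blue, hence Ivy = blue.
The 2 variables Erin and Mona are confined to {purple, yellow}, which locks those values in; drop them from Grace, Nate, Hank.
So teal goes to Grace.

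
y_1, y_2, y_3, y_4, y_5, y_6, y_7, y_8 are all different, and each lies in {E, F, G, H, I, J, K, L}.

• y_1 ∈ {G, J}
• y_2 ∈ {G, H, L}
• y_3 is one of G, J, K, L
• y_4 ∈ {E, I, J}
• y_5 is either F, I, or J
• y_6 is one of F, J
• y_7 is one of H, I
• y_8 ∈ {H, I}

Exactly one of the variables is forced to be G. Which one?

The 8 variables draw from only 8 values {E, F, G, H, I, J, K, L}, so each is used; only y_4 can be E, hence y_4 = E.
Among the 7 still-open variables, K fits only y_3 (and all 7 values in {F, G, H, I, J, K, L} must be used), so y_3 = K.
Among the 6 still-open variables, L fits only y_2 (and all 6 values in {F, G, H, I, J, L} must be used), so y_2 = L.
The 5 still-open variables draw from only 5 values {F, G, H, I, J}, so each is used; only y_1 can be G, hence y_1 = G.

y_1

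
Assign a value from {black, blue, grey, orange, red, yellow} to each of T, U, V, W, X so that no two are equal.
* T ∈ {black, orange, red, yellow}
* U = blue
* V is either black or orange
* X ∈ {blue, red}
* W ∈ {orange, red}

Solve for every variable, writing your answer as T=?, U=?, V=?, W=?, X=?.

U has just one choice, so U = blue. Remove blue from X.
X's domain is down to {red}, so X = red. Eliminate red elsewhere: T, W.
W has just one choice, so W = orange. Remove orange from T, V.
That leaves V = black. So T can't be black.
T has just one choice, so T = yellow.

T=yellow, U=blue, V=black, W=orange, X=red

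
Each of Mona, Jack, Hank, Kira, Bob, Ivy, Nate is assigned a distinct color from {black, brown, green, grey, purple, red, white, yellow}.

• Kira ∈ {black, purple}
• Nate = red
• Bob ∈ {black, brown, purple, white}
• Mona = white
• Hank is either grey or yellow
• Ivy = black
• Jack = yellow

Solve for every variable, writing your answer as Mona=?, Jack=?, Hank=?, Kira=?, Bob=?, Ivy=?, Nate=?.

Mona=white, Jack=yellow, Hank=grey, Kira=purple, Bob=brown, Ivy=black, Nate=red

Mona's domain is down to {white}, so Mona = white. Remove white from Bob.
Jack's domain is down to {yellow}, so Jack = yellow. So Hank can't be yellow.
That leaves Hank = grey.
That leaves Ivy = black. So Kira, Bob can't be black.
Nate must be red (only option left).
That leaves Kira = purple. So Bob can't be purple.
Bob has just one choice, so Bob = brown.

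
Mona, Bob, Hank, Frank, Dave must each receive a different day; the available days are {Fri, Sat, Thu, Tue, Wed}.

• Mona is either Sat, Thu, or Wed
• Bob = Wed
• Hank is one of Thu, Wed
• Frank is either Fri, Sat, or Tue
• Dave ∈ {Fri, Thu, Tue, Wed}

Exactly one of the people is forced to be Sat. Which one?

Bob must be Wed (only option left). So Mona, Hank, Dave can't be Wed.
That leaves Hank = Thu. Eliminate Thu elsewhere: Mona, Dave.
So Sat goes to Mona.

Mona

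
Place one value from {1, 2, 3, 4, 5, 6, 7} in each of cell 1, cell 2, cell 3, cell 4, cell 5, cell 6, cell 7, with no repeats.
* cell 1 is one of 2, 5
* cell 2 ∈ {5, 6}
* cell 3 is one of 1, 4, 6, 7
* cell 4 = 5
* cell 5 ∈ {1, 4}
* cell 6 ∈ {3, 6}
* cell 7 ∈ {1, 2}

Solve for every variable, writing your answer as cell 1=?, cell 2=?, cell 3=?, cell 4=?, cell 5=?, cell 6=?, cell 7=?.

cell 1=2, cell 2=6, cell 3=7, cell 4=5, cell 5=4, cell 6=3, cell 7=1

cell 4 has just one choice, so cell 4 = 5. Remove 5 from cell 1, cell 2.
cell 1's domain is down to {2}, so cell 1 = 2. Strike 2 from cell 7.
cell 2 has just one choice, so cell 2 = 6. Eliminate 6 elsewhere: cell 3, cell 6.
cell 6's domain is down to {3}, so cell 6 = 3.
cell 7 must be 1 (only option left). So cell 3, cell 5 can't be 1.
cell 5 must be 4 (only option left). So cell 3 can't be 4.
That leaves cell 3 = 7.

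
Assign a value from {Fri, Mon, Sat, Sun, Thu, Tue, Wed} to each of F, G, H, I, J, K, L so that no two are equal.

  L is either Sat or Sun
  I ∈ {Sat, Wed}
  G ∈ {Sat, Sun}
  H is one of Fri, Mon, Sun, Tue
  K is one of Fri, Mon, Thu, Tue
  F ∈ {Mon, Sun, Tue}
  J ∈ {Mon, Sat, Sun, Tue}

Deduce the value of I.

Among the 7 variables, Thu fits only K (and all 7 values in {Fri, Mon, Sat, Sun, Thu, Tue, Wed} must be used), so K = Thu.
The 6 still-open variables draw from only 6 values {Fri, Mon, Sat, Sun, Tue, Wed}, so each is used; only H can be Fri, hence H = Fri.
The 5 still-open variables draw from only 5 values {Mon, Sat, Sun, Tue, Wed}, so each is used; only I can be Wed, hence I = Wed.

Wed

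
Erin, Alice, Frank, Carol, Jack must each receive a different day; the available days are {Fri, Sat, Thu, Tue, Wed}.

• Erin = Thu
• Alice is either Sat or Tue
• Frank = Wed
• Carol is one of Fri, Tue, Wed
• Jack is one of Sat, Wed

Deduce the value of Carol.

Erin must be Thu (only option left).
Frank's domain is down to {Wed}, so Frank = Wed. Remove Wed from Carol, Jack.
Jack's domain is down to {Sat}, so Jack = Sat. Remove Sat from Alice.
Alice must be Tue (only option left). Eliminate Tue elsewhere: Carol.
So Carol = Fri.

Fri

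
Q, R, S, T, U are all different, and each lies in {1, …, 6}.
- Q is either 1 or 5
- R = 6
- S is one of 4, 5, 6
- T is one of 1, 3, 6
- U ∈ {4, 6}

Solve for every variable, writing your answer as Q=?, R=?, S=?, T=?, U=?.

Q=1, R=6, S=5, T=3, U=4

R has just one choice, so R = 6. Eliminate 6 elsewhere: S, T, U.
U has just one choice, so U = 4. Strike 4 from S.
S has just one choice, so S = 5. So Q can't be 5.
Q's domain is down to {1}, so Q = 1. Remove 1 from T.
T's domain is down to {3}, so T = 3.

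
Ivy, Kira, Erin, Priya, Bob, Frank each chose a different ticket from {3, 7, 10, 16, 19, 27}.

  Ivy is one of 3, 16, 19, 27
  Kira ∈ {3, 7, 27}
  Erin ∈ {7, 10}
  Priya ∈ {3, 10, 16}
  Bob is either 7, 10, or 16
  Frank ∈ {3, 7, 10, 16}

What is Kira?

The 6 variables draw from only 6 values {3, 7, 10, 16, 19, 27}, so each is used; only Ivy can be 19, hence Ivy = 19.
Among the 5 still-open variables, 27 fits only Kira (and all 5 values in {3, 7, 10, 16, 27} must be used), so Kira = 27.

27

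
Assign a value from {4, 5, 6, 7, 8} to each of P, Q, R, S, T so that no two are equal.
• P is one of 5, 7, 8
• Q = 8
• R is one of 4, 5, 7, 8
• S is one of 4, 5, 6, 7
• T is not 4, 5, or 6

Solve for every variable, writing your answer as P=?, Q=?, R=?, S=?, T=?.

P=5, Q=8, R=4, S=6, T=7

Q must be 8 (only option left). Remove 8 from P, R, T.
T must be 7 (only option left). Eliminate 7 elsewhere: P, R, S.
That leaves P = 5. Strike 5 from R, S.
That leaves R = 4. Eliminate 4 elsewhere: S.
S has just one choice, so S = 6.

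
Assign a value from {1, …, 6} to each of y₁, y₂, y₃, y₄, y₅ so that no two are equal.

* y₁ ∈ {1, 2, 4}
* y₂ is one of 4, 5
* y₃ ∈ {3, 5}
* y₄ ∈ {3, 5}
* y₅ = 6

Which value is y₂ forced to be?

4

y₅'s domain is down to {6}, so y₅ = 6.
y₃ and y₄ between them cover only {3, 5} — a naked pair. Remove those values from y₂.
So y₂ = 4.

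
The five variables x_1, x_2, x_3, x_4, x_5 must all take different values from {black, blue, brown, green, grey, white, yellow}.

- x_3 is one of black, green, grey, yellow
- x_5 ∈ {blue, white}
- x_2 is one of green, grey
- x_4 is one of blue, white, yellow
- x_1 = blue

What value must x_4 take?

yellow

x_1 must be blue (only option left). So x_4, x_5 can't be blue.
x_5 has just one choice, so x_5 = white. Remove white from x_4.
So x_4 = yellow.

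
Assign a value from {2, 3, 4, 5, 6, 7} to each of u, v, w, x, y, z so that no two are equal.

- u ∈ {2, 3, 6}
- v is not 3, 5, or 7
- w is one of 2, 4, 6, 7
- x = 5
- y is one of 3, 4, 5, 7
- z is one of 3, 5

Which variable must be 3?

x must be 5 (only option left). So y, z can't be 5.
So 3 goes to z.

z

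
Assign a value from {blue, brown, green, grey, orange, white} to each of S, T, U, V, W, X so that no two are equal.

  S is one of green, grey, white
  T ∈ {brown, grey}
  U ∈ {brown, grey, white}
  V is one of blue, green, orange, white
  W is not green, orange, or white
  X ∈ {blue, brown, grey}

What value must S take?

green

The 6 variables draw from only 6 values {blue, brown, green, grey, orange, white}, so each is used; only V can be orange, hence V = orange.
The 5 still-open variables draw from only 5 values {blue, brown, green, grey, white}, so each is used; only S can be green, hence S = green.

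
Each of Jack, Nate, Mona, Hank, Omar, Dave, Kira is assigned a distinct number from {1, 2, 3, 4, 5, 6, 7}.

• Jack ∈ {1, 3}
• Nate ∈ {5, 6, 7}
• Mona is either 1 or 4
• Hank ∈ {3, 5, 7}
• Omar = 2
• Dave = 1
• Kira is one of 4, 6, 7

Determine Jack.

3

Omar has just one choice, so Omar = 2.
Dave's domain is down to {1}, so Dave = 1. Eliminate 1 elsewhere: Jack, Mona.
So Jack = 3.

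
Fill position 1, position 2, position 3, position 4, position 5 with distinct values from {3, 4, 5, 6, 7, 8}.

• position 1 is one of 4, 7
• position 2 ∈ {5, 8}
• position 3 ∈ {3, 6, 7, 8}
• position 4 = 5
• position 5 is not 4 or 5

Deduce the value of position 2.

8

position 4 has just one choice, so position 4 = 5. Eliminate 5 elsewhere: position 2.
So position 2 = 8.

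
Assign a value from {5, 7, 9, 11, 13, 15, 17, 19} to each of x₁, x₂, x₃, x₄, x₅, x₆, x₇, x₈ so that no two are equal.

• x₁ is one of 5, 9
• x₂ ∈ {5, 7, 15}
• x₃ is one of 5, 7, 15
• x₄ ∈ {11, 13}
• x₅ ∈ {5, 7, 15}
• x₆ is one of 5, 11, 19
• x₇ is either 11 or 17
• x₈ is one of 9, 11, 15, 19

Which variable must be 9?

The 8 variables draw from only 8 values {5, 7, 9, 11, 13, 15, 17, 19}, so each is used; only x₄ can be 13, hence x₄ = 13.
The 7 still-open variables together cover exactly {5, 7, 9, 11, 15, 17, 19} — 7 values for 7 variables — and 17 appears only in x₇'s list, so x₇ = 17.
x₂, x₃, x₅ between them cover only {5, 7, 15} — a naked triple. Remove those values from x₁, x₆, x₈.
So 9 goes to x₁.

x₁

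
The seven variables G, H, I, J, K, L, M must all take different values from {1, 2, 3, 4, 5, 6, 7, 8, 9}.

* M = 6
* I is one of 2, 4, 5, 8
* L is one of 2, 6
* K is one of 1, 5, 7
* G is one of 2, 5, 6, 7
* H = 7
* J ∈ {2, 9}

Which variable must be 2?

H must be 7 (only option left). Eliminate 7 elsewhere: G, K.
M must be 6 (only option left). Remove 6 from G, L.
So 2 goes to L.

L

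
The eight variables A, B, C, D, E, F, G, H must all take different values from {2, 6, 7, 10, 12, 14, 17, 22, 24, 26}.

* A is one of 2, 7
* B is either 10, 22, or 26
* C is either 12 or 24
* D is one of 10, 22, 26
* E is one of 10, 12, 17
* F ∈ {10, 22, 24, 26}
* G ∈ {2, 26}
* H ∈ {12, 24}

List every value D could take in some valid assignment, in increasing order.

10, 22, 26

The 8 variables together cover exactly {2, 7, 10, 12, 17, 22, 24, 26} — 8 values for 8 variables — and 7 appears only in A's list, so A = 7.
Among the 7 still-open variables, 2 fits only G (and all 7 values in {2, 10, 12, 17, 22, 24, 26} must be used), so G = 2.
The 6 still-open variables together cover exactly {10, 12, 17, 22, 24, 26} — 6 values for 6 variables — and 17 appears only in E's list, so E = 17.
The 2 variables C and H are confined to {12, 24}, which locks those values in; drop them from F.
No further eliminations apply; D can still be any of 10, 22, 26.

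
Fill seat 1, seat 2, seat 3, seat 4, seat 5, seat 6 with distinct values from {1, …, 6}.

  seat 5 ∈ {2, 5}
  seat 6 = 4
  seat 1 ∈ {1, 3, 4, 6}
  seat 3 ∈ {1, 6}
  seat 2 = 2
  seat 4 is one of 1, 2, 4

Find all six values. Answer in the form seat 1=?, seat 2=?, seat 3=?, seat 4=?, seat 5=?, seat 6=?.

seat 1=3, seat 2=2, seat 3=6, seat 4=1, seat 5=5, seat 6=4

seat 2 has just one choice, so seat 2 = 2. Eliminate 2 elsewhere: seat 4, seat 5.
seat 5's domain is down to {5}, so seat 5 = 5.
That leaves seat 6 = 4. Remove 4 from seat 1, seat 4.
That leaves seat 4 = 1. So seat 1, seat 3 can't be 1.
seat 3's domain is down to {6}, so seat 3 = 6. So seat 1 can't be 6.
seat 1 must be 3 (only option left).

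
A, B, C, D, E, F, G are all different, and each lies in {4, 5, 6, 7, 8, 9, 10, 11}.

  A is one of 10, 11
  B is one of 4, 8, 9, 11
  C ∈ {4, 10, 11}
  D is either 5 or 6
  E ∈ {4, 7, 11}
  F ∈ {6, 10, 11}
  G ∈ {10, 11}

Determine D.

A and G share exactly the 2 values {10, 11}; by pigeonhole those values go to them, so strike 10, 11 from B, C, E, F.
That leaves C = 4. Remove 4 from B, E.
E must be 7 (only option left).
That leaves F = 6. Remove 6 from D.
So D = 5.

5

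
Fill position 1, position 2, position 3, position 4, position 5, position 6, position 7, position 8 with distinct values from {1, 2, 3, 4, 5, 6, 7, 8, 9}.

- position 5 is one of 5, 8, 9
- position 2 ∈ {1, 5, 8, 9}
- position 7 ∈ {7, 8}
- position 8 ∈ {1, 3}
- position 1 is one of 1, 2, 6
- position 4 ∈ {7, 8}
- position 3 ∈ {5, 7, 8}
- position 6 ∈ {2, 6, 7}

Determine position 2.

1

The 8 variables together cover exactly {1, 2, 3, 5, 6, 7, 8, 9} — 8 values for 8 variables — and 3 appears only in position 8's list, so position 8 = 3.
position 4 and position 7 share exactly the 2 values {7, 8}; by pigeonhole those values go to them, so strike 7, 8 from position 2, position 3, position 5, position 6.
position 3's domain is down to {5}, so position 3 = 5. Strike 5 from position 2, position 5.
position 5's domain is down to {9}, so position 5 = 9. Strike 9 from position 2.
So position 2 = 1.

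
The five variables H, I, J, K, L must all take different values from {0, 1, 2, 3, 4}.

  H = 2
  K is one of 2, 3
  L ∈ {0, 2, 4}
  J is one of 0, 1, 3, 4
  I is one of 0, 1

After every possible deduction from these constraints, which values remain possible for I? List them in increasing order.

H must be 2 (only option left). Eliminate 2 elsewhere: K, L.
K must be 3 (only option left). Strike 3 from J.
No further eliminations apply; I can still be any of 0, 1.

0, 1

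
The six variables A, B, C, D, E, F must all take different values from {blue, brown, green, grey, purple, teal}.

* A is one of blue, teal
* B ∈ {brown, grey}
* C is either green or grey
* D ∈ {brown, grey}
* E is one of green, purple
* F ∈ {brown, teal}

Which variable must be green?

Among the 6 variables, blue fits only A (and all 6 values in {blue, brown, green, grey, purple, teal} must be used), so A = blue.
The 5 still-open variables draw from only 5 values {brown, green, grey, purple, teal}, so each is used; only E can be purple, hence E = purple.
The 4 still-open variables draw from only 4 values {brown, green, grey, teal}, so each is used; only C can be green, hence C = green.

C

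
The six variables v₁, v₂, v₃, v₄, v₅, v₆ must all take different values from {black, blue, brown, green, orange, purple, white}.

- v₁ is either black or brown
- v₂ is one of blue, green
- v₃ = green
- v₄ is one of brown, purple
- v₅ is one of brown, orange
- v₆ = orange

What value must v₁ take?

black

v₃ must be green (only option left). Strike green from v₂.
That leaves v₆ = orange. Strike orange from v₅.
v₂ has just one choice, so v₂ = blue.
v₅'s domain is down to {brown}, so v₅ = brown. Strike brown from v₁, v₄.
So v₁ = black.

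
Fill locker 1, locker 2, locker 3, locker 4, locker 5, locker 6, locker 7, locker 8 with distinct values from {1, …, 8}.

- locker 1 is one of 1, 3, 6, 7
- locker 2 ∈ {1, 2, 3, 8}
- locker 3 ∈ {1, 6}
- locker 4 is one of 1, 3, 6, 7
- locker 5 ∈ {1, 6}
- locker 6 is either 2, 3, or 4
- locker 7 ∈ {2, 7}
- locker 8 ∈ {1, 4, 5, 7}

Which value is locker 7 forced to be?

2

The 8 variables together cover exactly {1, 2, 3, 4, 5, 6, 7, 8} — 8 values for 8 variables — and 5 appears only in locker 8's list, so locker 8 = 5.
The 7 still-open variables together cover exactly {1, 2, 3, 4, 6, 7, 8} — 7 values for 7 variables — and 4 appears only in locker 6's list, so locker 6 = 4.
The 6 still-open variables draw from only 6 values {1, 2, 3, 6, 7, 8}, so each is used; only locker 2 can be 8, hence locker 2 = 8.
The 5 still-open variables together cover exactly {1, 2, 3, 6, 7} — 5 values for 5 variables — and 2 appears only in locker 7's list, so locker 7 = 2.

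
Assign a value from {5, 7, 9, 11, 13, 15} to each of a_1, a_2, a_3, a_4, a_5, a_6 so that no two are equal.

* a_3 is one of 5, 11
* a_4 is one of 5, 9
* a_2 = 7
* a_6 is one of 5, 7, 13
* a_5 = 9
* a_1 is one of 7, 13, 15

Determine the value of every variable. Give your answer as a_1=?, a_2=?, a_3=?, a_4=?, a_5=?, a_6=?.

a_1=15, a_2=7, a_3=11, a_4=5, a_5=9, a_6=13

a_2 has just one choice, so a_2 = 7. Strike 7 from a_1, a_6.
a_5 must be 9 (only option left). So a_4 can't be 9.
a_4 has just one choice, so a_4 = 5. Strike 5 from a_3, a_6.
a_6 has just one choice, so a_6 = 13. Eliminate 13 elsewhere: a_1.
a_1's domain is down to {15}, so a_1 = 15.
That leaves a_3 = 11.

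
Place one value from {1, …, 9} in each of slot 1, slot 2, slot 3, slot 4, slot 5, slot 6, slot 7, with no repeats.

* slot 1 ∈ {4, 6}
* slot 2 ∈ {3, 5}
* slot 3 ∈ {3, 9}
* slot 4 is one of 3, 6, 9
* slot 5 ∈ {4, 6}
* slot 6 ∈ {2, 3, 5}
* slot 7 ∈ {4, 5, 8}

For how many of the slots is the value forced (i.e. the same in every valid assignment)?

3

The 7 variables together cover exactly {2, 3, 4, 5, 6, 8, 9} — 7 values for 7 variables — and 2 appears only in slot 6's list, so slot 6 = 2.
The 6 still-open variables draw from only 6 values {3, 4, 5, 6, 8, 9}, so each is used; only slot 7 can be 8, hence slot 7 = 8.
The 5 still-open variables together cover exactly {3, 4, 5, 6, 9} — 5 values for 5 variables — and 5 appears only in slot 2's list, so slot 2 = 5.
slot 1 and slot 5 share exactly the 2 values {4, 6}; by pigeonhole those values go to them, so strike 4, 6 from slot 4.
Determined: slot 2=5, slot 6=2, slot 7=8. The other slots each still have more than one consistent value. That makes 3.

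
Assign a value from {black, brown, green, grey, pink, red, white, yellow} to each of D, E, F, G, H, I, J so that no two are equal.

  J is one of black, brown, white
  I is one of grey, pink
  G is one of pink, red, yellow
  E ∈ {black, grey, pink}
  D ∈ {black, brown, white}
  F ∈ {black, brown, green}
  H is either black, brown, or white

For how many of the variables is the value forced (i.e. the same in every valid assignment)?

1

D, H, J between them cover only {black, brown, white} — a naked triple. Remove those values from E, F.
F has just one choice, so F = green.
E and I between them cover only {grey, pink} — a naked pair. Remove those values from G.
Determined: F=green. The other variables each still have more than one consistent value. That makes 1.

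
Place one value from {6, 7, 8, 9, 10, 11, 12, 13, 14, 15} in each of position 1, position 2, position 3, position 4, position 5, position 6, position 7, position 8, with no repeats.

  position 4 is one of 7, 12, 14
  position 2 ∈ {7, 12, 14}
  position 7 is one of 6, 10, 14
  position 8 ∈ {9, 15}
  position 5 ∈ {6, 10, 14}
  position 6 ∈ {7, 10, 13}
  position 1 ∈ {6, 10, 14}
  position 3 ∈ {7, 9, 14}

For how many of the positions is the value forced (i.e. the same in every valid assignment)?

The 8 variables together cover exactly {6, 7, 9, 10, 12, 13, 14, 15} — 8 values for 8 variables — and 13 appears only in position 6's list, so position 6 = 13.
Among the 7 still-open variables, 15 fits only position 8 (and all 7 values in {6, 7, 9, 10, 12, 14, 15} must be used), so position 8 = 15.
Among the 6 still-open variables, 9 fits only position 3 (and all 6 values in {6, 7, 9, 10, 12, 14} must be used), so position 3 = 9.
The 3 variables position 1, position 5, position 7 are confined to {6, 10, 14}, which locks those values in; drop them from position 2, position 4.
Determined: position 3=9, position 6=13, position 8=15. The other positions each still have more than one consistent value. That makes 3.

3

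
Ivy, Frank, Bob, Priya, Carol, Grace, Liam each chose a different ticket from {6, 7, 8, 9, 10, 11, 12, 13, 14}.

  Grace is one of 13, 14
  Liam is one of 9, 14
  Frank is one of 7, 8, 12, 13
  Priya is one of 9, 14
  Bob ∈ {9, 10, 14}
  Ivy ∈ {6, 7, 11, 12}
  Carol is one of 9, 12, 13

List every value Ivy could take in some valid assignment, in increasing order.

6, 7, 11

Priya and Liam share exactly the 2 values {9, 14}; by pigeonhole those values go to them, so strike 9, 14 from Bob, Carol, Grace.
Bob must be 10 (only option left).
Grace must be 13 (only option left). So Frank, Carol can't be 13.
Carol's domain is down to {12}, so Carol = 12. Remove 12 from Ivy, Frank.
No further eliminations apply; Ivy can still be any of 6, 7, 11.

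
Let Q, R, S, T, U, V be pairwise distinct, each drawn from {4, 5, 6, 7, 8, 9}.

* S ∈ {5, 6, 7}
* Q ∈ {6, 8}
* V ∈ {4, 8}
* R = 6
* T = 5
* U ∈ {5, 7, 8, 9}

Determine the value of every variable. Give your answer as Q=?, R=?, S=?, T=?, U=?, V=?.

Q=8, R=6, S=7, T=5, U=9, V=4

R has just one choice, so R = 6. Eliminate 6 elsewhere: Q, S.
T must be 5 (only option left). So S, U can't be 5.
Q has just one choice, so Q = 8. Remove 8 from U, V.
S must be 7 (only option left). Strike 7 from U.
U has just one choice, so U = 9.
V has just one choice, so V = 4.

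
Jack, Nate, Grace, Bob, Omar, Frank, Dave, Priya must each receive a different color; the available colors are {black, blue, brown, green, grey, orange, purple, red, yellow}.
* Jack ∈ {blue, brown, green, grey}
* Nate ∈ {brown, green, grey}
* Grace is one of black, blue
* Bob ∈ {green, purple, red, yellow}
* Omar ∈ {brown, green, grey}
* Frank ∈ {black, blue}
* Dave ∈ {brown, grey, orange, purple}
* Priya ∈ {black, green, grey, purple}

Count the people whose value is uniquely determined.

2

Grace and Frank share exactly the 2 values {black, blue}; by pigeonhole those values go to them, so strike black, blue from Jack, Priya.
The 3 variables Jack, Nate, Omar are confined to {brown, green, grey}, which locks those values in; drop them from Bob, Dave, Priya.
That leaves Priya = purple. Strike purple from Bob, Dave.
Dave's domain is down to {orange}, so Dave = orange.
Determined: Dave=orange, Priya=purple. The other people each still have more than one consistent value. That makes 2.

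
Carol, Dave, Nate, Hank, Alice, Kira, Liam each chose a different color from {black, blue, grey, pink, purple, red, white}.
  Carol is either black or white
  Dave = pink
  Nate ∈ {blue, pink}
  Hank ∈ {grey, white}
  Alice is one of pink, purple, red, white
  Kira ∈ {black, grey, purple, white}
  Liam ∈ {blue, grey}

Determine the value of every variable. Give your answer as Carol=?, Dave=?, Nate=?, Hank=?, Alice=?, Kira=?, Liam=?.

Dave's domain is down to {pink}, so Dave = pink. Eliminate pink elsewhere: Nate, Alice.
Nate's domain is down to {blue}, so Nate = blue. Strike blue from Liam.
Liam has just one choice, so Liam = grey. Eliminate grey elsewhere: Hank, Kira.
Hank has just one choice, so Hank = white. Eliminate white elsewhere: Carol, Alice, Kira.
Carol has just one choice, so Carol = black. Remove black from Kira.
Kira must be purple (only option left). Remove purple from Alice.
That leaves Alice = red.

Carol=black, Dave=pink, Nate=blue, Hank=white, Alice=red, Kira=purple, Liam=grey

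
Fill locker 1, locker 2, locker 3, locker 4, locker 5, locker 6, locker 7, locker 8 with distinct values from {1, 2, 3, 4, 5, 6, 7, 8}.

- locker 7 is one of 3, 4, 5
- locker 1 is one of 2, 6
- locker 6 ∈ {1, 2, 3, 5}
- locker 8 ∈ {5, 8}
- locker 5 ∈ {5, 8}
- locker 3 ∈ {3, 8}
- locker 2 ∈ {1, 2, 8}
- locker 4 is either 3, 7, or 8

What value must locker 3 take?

3

Among the 8 variables, 4 fits only locker 7 (and all 8 values in {1, 2, 3, 4, 5, 6, 7, 8} must be used), so locker 7 = 4.
The 7 still-open variables draw from only 7 values {1, 2, 3, 5, 6, 7, 8}, so each is used; only locker 1 can be 6, hence locker 1 = 6.
Among the 6 still-open variables, 7 fits only locker 4 (and all 6 values in {1, 2, 3, 5, 7, 8} must be used), so locker 4 = 7.
locker 5 and locker 8 between them cover only {5, 8} — a naked pair. Remove those values from locker 2, locker 3, locker 6.
So locker 3 = 3.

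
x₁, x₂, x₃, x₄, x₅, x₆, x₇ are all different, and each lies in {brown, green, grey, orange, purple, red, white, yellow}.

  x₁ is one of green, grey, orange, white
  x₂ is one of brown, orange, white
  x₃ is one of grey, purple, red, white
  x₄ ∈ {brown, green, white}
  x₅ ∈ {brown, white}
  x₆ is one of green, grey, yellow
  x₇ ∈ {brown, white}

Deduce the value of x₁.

x₅ and x₇ between them cover only {brown, white} — a naked pair. Remove those values from x₁, x₂, x₃, x₄.
x₂ must be orange (only option left). So x₁ can't be orange.
x₄ has just one choice, so x₄ = green. Strike green from x₁, x₆.
So x₁ = grey.

grey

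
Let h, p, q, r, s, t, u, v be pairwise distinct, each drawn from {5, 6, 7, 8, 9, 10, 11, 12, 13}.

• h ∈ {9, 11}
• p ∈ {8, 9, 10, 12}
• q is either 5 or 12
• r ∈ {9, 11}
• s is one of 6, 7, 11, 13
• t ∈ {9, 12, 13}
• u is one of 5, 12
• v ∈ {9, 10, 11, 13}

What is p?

h and r between them cover only {9, 11} — a naked pair. Remove those values from p, s, t, v.
The 2 variables q and u are confined to {5, 12}, which locks those values in; drop them from p, t.
t has just one choice, so t = 13. Eliminate 13 elsewhere: s, v.
That leaves v = 10. Remove 10 from p.
So p = 8.

8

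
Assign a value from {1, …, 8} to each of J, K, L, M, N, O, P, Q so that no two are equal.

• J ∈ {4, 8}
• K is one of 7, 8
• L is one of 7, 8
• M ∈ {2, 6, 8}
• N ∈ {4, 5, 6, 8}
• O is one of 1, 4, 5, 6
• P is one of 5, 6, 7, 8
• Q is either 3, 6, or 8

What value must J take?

The 8 variables together cover exactly {1, 2, 3, 4, 5, 6, 7, 8} — 8 values for 8 variables — and 1 appears only in O's list, so O = 1.
The 7 still-open variables draw from only 7 values {2, 3, 4, 5, 6, 7, 8}, so each is used; only M can be 2, hence M = 2.
The 6 still-open variables draw from only 6 values {3, 4, 5, 6, 7, 8}, so each is used; only Q can be 3, hence Q = 3.
The 2 variables K and L are confined to {7, 8}, which locks those values in; drop them from J, N, P.
So J = 4.

4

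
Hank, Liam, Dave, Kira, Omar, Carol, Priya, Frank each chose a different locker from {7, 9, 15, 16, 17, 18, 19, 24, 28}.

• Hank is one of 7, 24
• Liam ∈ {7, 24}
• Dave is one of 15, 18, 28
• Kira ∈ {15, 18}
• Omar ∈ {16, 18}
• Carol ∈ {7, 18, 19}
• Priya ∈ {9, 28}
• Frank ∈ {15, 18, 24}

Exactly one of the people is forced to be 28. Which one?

Dave

The 8 variables draw from only 8 values {7, 9, 15, 16, 18, 19, 24, 28}, so each is used; only Priya can be 9, hence Priya = 9.
The 7 still-open variables draw from only 7 values {7, 15, 16, 18, 19, 24, 28}, so each is used; only Omar can be 16, hence Omar = 16.
The 6 still-open variables together cover exactly {7, 15, 18, 19, 24, 28} — 6 values for 6 variables — and 19 appears only in Carol's list, so Carol = 19.
The 5 still-open variables draw from only 5 values {7, 15, 18, 24, 28}, so each is used; only Dave can be 28, hence Dave = 28.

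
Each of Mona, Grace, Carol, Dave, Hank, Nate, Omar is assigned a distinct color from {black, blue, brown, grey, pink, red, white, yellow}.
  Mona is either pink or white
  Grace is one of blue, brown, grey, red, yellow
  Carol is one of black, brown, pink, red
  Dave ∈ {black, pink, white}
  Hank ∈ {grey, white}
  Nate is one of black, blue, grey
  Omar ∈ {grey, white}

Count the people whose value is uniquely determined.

3

Hank and Omar between them cover only {grey, white} — a naked pair. Remove those values from Mona, Grace, Dave, Nate.
Mona's domain is down to {pink}, so Mona = pink. Strike pink from Carol, Dave.
Dave has just one choice, so Dave = black. Strike black from Carol, Nate.
That leaves Nate = blue. Eliminate blue elsewhere: Grace.
Determined: Mona=pink, Dave=black, Nate=blue. The other people each still have more than one consistent value. That makes 3.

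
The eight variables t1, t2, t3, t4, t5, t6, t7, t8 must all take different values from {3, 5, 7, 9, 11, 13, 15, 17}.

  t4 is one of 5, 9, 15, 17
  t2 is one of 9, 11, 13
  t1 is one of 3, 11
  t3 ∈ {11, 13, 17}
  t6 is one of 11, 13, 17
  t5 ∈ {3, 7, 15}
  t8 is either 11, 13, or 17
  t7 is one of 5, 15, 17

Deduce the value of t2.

Among the 8 variables, 7 fits only t5 (and all 8 values in {3, 5, 7, 9, 11, 13, 15, 17} must be used), so t5 = 7.
Among the 7 still-open variables, 3 fits only t1 (and all 7 values in {3, 5, 9, 11, 13, 15, 17} must be used), so t1 = 3.
The 3 variables t3, t6, t8 are confined to {11, 13, 17}, which locks those values in; drop them from t2, t4, t7.
So t2 = 9.

9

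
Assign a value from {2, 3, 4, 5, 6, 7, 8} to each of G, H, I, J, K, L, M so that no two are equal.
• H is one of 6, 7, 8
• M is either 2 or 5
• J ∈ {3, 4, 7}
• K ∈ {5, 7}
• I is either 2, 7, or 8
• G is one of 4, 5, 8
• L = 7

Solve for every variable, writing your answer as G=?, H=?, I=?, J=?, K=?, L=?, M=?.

G=4, H=6, I=8, J=3, K=5, L=7, M=2

L has just one choice, so L = 7. Eliminate 7 elsewhere: H, I, J, K.
K must be 5 (only option left). So G, M can't be 5.
M must be 2 (only option left). Remove 2 from I.
I has just one choice, so I = 8. Eliminate 8 elsewhere: G, H.
G must be 4 (only option left). So J can't be 4.
H's domain is down to {6}, so H = 6.
J must be 3 (only option left).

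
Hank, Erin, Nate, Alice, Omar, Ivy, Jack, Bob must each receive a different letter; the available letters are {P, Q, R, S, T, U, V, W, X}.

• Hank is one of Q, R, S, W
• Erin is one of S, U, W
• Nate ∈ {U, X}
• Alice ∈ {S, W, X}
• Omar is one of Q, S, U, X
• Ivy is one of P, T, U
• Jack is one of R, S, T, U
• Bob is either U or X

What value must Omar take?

Among the 8 variables, P fits only Ivy (and all 8 values in {P, Q, R, S, T, U, W, X} must be used), so Ivy = P.
Among the 7 still-open variables, T fits only Jack (and all 7 values in {Q, R, S, T, U, W, X} must be used), so Jack = T.
Among the 6 still-open variables, R fits only Hank (and all 6 values in {Q, R, S, U, W, X} must be used), so Hank = R.
Among the 5 still-open variables, Q fits only Omar (and all 5 values in {Q, S, U, W, X} must be used), so Omar = Q.

Q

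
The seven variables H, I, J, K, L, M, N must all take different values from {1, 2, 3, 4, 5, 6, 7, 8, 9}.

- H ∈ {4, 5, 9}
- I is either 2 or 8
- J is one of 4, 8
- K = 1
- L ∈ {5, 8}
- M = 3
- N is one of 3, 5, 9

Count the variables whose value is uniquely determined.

3

K's domain is down to {1}, so K = 1.
M must be 3 (only option left). Remove 3 from N.
The 5 still-open variables draw from only 5 values {2, 4, 5, 8, 9}, so each is used; only I can be 2, hence I = 2.
Determined: I=2, K=1, M=3. The other variables each still have more than one consistent value. That makes 3.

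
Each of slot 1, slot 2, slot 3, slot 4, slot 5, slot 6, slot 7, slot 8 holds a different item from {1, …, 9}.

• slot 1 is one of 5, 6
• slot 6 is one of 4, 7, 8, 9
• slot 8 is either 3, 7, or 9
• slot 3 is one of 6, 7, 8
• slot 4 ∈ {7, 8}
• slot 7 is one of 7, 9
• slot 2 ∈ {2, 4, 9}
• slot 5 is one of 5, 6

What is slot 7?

9

The 8 variables draw from only 8 values {2, 3, 4, 5, 6, 7, 8, 9}, so each is used; only slot 2 can be 2, hence slot 2 = 2.
The 7 still-open variables draw from only 7 values {3, 4, 5, 6, 7, 8, 9}, so each is used; only slot 8 can be 3, hence slot 8 = 3.
Among the 6 still-open variables, 4 fits only slot 6 (and all 6 values in {4, 5, 6, 7, 8, 9} must be used), so slot 6 = 4.
Among the 5 still-open variables, 9 fits only slot 7 (and all 5 values in {5, 6, 7, 8, 9} must be used), so slot 7 = 9.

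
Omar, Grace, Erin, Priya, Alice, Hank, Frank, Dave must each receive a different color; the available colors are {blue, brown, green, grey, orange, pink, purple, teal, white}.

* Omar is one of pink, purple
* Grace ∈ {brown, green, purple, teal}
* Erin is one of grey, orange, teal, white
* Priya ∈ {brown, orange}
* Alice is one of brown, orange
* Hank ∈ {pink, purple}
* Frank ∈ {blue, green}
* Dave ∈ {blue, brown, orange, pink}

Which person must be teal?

Omar and Hank between them cover only {pink, purple} — a naked pair. Remove those values from Grace, Dave.
Priya and Alice share exactly the 2 values {brown, orange}; by pigeonhole those values go to them, so strike brown, orange from Grace, Erin, Dave.
Dave must be blue (only option left). So Frank can't be blue.
That leaves Frank = green. Eliminate green elsewhere: Grace.
So teal goes to Grace.

Grace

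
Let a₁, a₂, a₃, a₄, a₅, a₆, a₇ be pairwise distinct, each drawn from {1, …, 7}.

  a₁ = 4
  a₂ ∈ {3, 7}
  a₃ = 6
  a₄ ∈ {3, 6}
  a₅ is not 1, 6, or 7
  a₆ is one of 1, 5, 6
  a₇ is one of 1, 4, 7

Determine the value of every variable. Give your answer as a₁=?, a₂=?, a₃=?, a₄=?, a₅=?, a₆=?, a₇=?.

a₁=4, a₂=7, a₃=6, a₄=3, a₅=2, a₆=5, a₇=1

a₁ has just one choice, so a₁ = 4. Remove 4 from a₅, a₇.
a₃ has just one choice, so a₃ = 6. Strike 6 from a₄, a₆.
That leaves a₄ = 3. Eliminate 3 elsewhere: a₂, a₅.
a₂'s domain is down to {7}, so a₂ = 7. Remove 7 from a₇.
a₇ must be 1 (only option left). Remove 1 from a₆.
a₆ must be 5 (only option left). So a₅ can't be 5.
a₅'s domain is down to {2}, so a₅ = 2.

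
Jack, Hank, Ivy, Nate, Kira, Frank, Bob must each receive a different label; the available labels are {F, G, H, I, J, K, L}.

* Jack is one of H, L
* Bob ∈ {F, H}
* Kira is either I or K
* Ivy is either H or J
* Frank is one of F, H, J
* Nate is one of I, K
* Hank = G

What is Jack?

L

Hank must be G (only option left).
The 6 still-open variables draw from only 6 values {F, H, I, J, K, L}, so each is used; only Jack can be L, hence Jack = L.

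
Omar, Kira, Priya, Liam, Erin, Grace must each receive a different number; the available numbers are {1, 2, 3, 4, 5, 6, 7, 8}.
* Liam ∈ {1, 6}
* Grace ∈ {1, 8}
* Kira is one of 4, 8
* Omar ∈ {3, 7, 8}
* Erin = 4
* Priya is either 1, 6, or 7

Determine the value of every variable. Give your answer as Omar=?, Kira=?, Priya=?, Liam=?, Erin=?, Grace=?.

Erin has just one choice, so Erin = 4. So Kira can't be 4.
Kira must be 8 (only option left). Remove 8 from Omar, Grace.
That leaves Grace = 1. Remove 1 from Priya, Liam.
That leaves Liam = 6. So Priya can't be 6.
Priya has just one choice, so Priya = 7. Eliminate 7 elsewhere: Omar.
That leaves Omar = 3.

Omar=3, Kira=8, Priya=7, Liam=6, Erin=4, Grace=1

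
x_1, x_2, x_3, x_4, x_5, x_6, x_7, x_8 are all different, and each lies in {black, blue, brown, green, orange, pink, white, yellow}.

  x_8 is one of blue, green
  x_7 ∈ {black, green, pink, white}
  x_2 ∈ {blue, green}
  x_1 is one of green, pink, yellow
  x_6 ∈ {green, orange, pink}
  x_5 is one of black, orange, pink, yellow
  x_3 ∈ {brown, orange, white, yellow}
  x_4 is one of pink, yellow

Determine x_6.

orange

The 8 variables together cover exactly {black, blue, brown, green, orange, pink, white, yellow} — 8 values for 8 variables — and brown appears only in x_3's list, so x_3 = brown.
The 7 still-open variables draw from only 7 values {black, blue, green, orange, pink, white, yellow}, so each is used; only x_7 can be white, hence x_7 = white.
Among the 6 still-open variables, black fits only x_5 (and all 6 values in {black, blue, green, orange, pink, yellow} must be used), so x_5 = black.
Among the 5 still-open variables, orange fits only x_6 (and all 5 values in {blue, green, orange, pink, yellow} must be used), so x_6 = orange.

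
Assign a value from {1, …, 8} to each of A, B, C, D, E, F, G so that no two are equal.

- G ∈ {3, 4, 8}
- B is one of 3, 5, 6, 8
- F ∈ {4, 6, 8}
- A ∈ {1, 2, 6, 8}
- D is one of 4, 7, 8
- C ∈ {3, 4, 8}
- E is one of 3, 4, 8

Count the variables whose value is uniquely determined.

3

C, E, G share exactly the 3 values {3, 4, 8}; by pigeonhole those values go to them, so strike 3, 4, 8 from A, B, D, F.
D has just one choice, so D = 7.
F's domain is down to {6}, so F = 6. Eliminate 6 elsewhere: A, B.
B's domain is down to {5}, so B = 5.
Determined: B=5, D=7, F=6. The other variables each still have more than one consistent value. That makes 3.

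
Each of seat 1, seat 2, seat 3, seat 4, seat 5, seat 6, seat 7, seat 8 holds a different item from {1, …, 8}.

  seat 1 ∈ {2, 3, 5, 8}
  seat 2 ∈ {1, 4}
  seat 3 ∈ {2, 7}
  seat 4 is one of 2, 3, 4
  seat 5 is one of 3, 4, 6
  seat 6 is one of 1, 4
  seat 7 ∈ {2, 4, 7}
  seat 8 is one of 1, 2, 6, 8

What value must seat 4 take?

3

The 8 variables together cover exactly {1, 2, 3, 4, 5, 6, 7, 8} — 8 values for 8 variables — and 5 appears only in seat 1's list, so seat 1 = 5.
The 7 still-open variables draw from only 7 values {1, 2, 3, 4, 6, 7, 8}, so each is used; only seat 8 can be 8, hence seat 8 = 8.
Among the 6 still-open variables, 6 fits only seat 5 (and all 6 values in {1, 2, 3, 4, 6, 7} must be used), so seat 5 = 6.
The 5 still-open variables together cover exactly {1, 2, 3, 4, 7} — 5 values for 5 variables — and 3 appears only in seat 4's list, so seat 4 = 3.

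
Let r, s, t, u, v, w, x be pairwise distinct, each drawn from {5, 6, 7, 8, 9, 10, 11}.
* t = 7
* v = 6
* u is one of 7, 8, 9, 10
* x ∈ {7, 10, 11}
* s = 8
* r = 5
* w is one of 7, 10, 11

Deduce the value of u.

9

r must be 5 (only option left).
s's domain is down to {8}, so s = 8. Eliminate 8 elsewhere: u.
t's domain is down to {7}, so t = 7. Remove 7 from u, w, x.
That leaves v = 6.
The 3 still-open variables together cover exactly {9, 10, 11} — 3 values for 3 variables — and 9 appears only in u's list, so u = 9.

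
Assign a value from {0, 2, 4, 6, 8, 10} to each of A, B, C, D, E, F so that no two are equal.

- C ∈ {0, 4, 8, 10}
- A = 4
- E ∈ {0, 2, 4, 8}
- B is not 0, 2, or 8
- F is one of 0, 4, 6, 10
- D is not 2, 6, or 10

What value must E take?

2

A's domain is down to {4}, so A = 4. Remove 4 from B, C, D, E, F.
The 5 still-open variables together cover exactly {0, 2, 6, 8, 10} — 5 values for 5 variables — and 2 appears only in E's list, so E = 2.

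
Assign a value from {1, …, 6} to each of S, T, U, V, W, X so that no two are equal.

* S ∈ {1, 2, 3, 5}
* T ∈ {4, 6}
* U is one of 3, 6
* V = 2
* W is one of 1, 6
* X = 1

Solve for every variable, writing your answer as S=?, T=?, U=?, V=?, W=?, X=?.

S=5, T=4, U=3, V=2, W=6, X=1

V has just one choice, so V = 2. Remove 2 from S.
X has just one choice, so X = 1. Strike 1 from S, W.
That leaves W = 6. So T, U can't be 6.
T must be 4 (only option left).
U has just one choice, so U = 3. So S can't be 3.
S must be 5 (only option left).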